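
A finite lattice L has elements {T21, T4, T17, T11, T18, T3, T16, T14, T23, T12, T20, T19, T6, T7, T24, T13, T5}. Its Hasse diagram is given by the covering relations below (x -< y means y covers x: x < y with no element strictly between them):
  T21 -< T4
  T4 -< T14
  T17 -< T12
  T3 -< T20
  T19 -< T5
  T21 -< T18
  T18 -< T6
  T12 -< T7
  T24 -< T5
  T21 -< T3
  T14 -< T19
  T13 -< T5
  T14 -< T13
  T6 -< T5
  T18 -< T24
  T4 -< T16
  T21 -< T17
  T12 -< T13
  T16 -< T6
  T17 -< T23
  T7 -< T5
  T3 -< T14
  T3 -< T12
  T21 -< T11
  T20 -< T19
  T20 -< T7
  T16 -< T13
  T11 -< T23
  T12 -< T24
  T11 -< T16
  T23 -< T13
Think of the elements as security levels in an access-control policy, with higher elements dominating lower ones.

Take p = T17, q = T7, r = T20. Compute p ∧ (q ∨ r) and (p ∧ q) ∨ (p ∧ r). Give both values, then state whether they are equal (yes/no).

T17; T17; yes

q ∨ r = T7, so p ∧ (q ∨ r) = T17 ∧ T7 = T17.
p ∧ q = T17 and p ∧ r = T21, so (p ∧ q) ∨ (p ∧ r) = T17 ∨ T21 = T17.
Equal: yes.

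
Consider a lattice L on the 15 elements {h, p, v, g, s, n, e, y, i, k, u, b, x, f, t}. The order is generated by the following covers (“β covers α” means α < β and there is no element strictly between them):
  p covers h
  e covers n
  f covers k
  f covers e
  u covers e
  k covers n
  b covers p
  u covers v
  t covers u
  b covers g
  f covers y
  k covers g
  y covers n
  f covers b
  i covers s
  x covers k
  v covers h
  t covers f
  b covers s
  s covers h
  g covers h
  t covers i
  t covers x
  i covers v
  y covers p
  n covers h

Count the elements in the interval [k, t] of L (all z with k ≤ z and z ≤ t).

4

The interval [k, t] = {f, k, t, x}, which has 4 elements.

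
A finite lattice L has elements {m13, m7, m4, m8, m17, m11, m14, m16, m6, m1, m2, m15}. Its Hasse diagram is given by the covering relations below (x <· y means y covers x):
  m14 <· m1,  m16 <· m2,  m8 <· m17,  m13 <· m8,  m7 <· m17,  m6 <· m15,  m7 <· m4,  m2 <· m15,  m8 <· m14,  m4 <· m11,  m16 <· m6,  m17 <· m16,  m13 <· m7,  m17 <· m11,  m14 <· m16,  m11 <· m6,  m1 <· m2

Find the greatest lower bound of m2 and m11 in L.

m17

Common lower bounds of {m2, m11}: m13, m17, m7, m8.
The greatest among these is m17.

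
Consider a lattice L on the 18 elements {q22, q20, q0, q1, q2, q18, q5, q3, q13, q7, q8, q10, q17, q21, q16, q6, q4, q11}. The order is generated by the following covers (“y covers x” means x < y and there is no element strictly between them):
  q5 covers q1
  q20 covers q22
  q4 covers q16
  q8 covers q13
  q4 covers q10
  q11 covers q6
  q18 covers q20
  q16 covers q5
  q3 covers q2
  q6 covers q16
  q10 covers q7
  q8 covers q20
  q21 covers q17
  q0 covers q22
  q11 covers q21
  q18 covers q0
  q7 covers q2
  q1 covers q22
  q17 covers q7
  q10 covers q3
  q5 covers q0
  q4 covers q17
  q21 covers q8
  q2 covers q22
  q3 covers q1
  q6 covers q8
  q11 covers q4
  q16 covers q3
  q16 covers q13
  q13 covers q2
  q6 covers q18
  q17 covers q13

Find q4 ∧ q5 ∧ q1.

q1

Common lower bounds of {q4, q5, q1}: q1, q22.
The greatest among these is q1.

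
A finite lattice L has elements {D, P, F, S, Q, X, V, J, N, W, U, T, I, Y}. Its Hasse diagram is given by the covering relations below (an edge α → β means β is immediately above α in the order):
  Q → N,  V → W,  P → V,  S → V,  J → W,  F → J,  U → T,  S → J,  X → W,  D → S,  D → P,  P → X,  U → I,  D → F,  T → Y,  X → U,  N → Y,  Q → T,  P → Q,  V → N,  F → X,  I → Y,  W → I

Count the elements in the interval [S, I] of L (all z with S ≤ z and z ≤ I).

The interval [S, I] = {I, J, S, V, W}, which has 5 elements.

5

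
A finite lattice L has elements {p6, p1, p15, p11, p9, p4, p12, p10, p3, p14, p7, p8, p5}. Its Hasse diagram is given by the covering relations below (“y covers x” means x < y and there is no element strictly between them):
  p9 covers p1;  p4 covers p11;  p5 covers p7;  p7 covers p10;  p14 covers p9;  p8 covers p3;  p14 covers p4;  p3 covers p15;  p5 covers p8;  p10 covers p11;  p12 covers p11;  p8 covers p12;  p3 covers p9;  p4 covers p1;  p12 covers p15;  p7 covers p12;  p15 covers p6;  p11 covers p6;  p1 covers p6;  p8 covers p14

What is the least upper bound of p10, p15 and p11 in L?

Common upper bounds of {p10, p15, p11}: p5, p7.
The least among these is p7.

p7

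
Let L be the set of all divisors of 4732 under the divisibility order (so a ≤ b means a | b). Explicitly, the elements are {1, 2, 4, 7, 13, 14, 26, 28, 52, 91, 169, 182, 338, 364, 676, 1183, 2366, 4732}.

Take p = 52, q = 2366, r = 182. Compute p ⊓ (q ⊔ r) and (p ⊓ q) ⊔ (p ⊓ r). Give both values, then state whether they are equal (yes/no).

26; 26; yes

q ⊔ r = 2366, so p ⊓ (q ⊔ r) = 52 ⊓ 2366 = 26.
p ⊓ q = 26 and p ⊓ r = 26, so (p ⊓ q) ⊔ (p ⊓ r) = 26 ⊔ 26 = 26.
Equal: yes.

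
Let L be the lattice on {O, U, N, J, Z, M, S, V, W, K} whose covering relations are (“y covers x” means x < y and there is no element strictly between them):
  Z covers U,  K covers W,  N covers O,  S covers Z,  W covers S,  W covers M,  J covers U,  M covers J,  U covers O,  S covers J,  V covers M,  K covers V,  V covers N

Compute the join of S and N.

Common upper bounds of {S, N}: K.
The least among these is K.

K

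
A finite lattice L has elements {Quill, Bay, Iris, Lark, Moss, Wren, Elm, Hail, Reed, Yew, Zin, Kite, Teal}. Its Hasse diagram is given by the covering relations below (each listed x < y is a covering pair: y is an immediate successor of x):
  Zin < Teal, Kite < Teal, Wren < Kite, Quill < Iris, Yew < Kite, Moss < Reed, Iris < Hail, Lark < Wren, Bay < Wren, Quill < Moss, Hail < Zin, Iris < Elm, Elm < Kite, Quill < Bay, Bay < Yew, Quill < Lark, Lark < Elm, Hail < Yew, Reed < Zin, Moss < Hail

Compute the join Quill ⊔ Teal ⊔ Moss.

Common upper bounds of {Quill, Teal, Moss}: Teal.
The least among these is Teal.

Teal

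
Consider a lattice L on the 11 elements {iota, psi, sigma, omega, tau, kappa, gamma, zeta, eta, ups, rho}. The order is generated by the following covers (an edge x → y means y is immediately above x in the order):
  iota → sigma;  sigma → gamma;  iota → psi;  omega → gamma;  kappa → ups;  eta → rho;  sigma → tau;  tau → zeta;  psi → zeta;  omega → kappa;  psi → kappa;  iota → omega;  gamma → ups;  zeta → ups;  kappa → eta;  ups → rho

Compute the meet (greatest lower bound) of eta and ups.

Common lower bounds of {eta, ups}: iota, kappa, omega, psi.
The greatest among these is kappa.

kappa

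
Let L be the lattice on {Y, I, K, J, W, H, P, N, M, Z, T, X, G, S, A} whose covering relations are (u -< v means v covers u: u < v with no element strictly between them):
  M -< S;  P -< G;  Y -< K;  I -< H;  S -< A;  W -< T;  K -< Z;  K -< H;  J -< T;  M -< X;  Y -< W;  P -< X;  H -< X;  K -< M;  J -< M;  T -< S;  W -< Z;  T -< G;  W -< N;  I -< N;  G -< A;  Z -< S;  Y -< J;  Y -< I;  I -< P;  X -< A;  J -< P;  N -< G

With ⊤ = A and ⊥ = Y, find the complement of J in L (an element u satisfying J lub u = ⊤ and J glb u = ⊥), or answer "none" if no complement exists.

For every candidate u, either J ∨ u ≠ A or J ∧ u ≠ Y; no complement exists.

none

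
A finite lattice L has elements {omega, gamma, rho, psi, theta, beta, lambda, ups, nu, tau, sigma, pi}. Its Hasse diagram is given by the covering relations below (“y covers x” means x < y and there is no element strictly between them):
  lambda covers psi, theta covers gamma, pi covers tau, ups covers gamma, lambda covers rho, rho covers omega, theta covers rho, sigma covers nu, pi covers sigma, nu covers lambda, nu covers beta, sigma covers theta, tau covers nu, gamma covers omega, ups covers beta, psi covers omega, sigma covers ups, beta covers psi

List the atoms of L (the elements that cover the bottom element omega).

The atoms are exactly the elements that cover omega: gamma, psi, rho.

gamma, psi, rho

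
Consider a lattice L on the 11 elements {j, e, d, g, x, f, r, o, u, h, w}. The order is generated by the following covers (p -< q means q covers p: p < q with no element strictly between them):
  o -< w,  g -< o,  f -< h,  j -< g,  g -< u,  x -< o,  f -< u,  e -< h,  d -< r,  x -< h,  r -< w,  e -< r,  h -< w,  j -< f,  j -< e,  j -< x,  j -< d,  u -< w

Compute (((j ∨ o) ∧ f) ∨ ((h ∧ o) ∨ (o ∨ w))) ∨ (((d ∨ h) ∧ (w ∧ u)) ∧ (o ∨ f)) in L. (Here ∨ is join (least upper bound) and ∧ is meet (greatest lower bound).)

j ∨ o = o
o ∧ f = j
h ∧ o = x
o ∨ w = w
x ∨ w = w
j ∨ w = w
d ∨ h = w
w ∧ u = u
w ∧ u = u
o ∨ f = w
u ∧ w = u
w ∨ u = w

w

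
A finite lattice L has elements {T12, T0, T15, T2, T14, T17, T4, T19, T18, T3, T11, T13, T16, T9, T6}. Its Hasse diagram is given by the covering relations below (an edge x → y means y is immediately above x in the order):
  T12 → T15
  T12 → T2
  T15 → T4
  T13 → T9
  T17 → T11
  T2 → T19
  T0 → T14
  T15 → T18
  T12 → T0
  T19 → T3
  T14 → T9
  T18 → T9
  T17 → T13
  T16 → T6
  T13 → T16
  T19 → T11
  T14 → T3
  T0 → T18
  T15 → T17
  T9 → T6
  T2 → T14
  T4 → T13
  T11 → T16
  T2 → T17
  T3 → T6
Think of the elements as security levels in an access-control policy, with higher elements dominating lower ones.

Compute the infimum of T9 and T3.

Common lower bounds of {T9, T3}: T0, T12, T14, T2.
The greatest among these is T14.

T14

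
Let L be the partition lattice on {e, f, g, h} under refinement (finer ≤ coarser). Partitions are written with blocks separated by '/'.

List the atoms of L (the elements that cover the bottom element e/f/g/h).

e/f/gh, e/fg/h, e/fh/g, ef/g/h, eg/f/h, eh/f/g

The atoms are exactly the elements that cover e/f/g/h: e/f/gh, e/fg/h, e/fh/g, ef/g/h, eg/f/h, eh/f/g.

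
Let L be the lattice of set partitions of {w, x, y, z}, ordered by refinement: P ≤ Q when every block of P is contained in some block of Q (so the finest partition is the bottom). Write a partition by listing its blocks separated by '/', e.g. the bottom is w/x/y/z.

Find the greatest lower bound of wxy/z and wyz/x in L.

Common lower bounds of {wxy/z, wyz/x}: w/x/y/z, wy/x/z.
The greatest among these is wy/x/z.

wy/x/z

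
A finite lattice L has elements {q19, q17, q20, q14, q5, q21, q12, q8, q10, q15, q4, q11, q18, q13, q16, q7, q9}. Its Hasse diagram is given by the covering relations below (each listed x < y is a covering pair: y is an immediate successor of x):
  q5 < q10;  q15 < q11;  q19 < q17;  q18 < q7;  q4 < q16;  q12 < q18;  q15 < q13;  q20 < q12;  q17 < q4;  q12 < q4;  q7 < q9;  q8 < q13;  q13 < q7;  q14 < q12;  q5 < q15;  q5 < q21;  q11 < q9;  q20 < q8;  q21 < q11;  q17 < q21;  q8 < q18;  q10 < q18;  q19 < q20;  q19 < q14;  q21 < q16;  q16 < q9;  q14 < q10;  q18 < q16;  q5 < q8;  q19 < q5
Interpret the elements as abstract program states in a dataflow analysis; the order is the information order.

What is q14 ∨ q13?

Common upper bounds of {q14, q13}: q7, q9.
The least among these is q7.

q7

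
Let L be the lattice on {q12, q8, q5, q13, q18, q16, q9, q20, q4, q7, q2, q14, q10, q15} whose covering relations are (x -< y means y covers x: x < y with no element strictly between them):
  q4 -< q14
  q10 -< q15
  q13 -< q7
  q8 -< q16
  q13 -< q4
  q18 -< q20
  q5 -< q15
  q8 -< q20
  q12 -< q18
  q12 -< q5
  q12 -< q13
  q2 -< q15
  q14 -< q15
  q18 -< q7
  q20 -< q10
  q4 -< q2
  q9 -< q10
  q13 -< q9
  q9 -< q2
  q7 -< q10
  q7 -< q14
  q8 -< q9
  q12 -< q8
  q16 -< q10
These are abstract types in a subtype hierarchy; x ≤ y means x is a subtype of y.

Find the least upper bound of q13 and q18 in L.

Common upper bounds of {q13, q18}: q10, q14, q15, q7.
The least among these is q7.

q7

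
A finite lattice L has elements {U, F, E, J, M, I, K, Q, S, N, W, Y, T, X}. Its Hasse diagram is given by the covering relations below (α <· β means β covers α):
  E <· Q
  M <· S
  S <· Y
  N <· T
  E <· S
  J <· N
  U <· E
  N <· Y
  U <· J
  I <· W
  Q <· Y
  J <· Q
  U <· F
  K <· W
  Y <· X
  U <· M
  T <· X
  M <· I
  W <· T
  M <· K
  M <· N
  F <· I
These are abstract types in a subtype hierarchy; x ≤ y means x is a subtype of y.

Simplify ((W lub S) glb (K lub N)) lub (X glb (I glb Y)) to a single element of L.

W ∨ S = X
K ∨ N = T
X ∧ T = T
I ∧ Y = M
X ∧ M = M
T ∨ M = T

T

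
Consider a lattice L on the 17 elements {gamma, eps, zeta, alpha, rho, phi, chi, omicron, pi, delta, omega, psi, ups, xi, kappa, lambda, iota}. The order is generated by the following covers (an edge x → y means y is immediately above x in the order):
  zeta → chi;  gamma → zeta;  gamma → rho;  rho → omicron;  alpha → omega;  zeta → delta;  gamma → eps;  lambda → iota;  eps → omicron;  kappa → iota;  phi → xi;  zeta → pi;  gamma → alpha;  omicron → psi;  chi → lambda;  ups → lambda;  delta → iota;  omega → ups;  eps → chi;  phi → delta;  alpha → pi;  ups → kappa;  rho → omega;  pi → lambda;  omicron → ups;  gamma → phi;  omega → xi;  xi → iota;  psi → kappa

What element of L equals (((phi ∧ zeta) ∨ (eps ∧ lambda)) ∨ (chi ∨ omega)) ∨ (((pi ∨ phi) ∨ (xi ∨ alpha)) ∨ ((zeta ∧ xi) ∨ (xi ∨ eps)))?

iota

phi ∧ zeta = gamma
eps ∧ lambda = eps
gamma ∨ eps = eps
chi ∨ omega = lambda
eps ∨ lambda = lambda
pi ∨ phi = iota
xi ∨ alpha = xi
iota ∨ xi = iota
zeta ∧ xi = gamma
xi ∨ eps = iota
gamma ∨ iota = iota
iota ∨ iota = iota
lambda ∨ iota = iota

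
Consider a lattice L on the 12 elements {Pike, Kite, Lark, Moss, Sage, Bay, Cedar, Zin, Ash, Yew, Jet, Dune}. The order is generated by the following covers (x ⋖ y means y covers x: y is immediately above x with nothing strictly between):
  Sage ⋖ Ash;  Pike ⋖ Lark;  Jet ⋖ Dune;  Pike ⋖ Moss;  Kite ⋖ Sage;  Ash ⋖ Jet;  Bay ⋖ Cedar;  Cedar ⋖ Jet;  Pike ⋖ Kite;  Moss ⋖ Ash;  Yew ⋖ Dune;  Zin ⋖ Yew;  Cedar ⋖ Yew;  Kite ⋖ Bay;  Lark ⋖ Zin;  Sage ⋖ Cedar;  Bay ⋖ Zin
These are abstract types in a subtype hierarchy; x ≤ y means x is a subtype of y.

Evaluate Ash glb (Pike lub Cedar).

Pike ∨ Cedar = Cedar
Ash ∧ Cedar = Sage

Sage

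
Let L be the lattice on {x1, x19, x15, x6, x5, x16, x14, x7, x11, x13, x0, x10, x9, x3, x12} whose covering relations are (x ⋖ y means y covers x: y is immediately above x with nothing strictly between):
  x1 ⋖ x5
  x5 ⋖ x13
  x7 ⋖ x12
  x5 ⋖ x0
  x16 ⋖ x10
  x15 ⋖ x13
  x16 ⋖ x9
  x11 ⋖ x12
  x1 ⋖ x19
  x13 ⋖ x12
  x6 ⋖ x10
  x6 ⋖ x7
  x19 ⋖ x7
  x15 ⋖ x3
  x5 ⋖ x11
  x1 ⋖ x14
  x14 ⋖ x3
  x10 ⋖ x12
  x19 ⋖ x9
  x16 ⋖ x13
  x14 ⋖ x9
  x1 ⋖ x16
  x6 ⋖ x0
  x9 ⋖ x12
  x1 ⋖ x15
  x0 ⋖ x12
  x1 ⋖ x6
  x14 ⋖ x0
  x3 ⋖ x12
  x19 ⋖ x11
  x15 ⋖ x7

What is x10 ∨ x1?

x10

Common upper bounds of {x10, x1}: x10, x12.
The least among these is x10.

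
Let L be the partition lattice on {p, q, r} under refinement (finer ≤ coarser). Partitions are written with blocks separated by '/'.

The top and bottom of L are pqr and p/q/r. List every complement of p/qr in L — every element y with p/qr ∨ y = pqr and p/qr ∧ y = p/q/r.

Need y with p/qr ∨ y = pqr and p/qr ∧ y = p/q/r.
Checking each element gives: pq/r, pr/q.

pq/r, pr/q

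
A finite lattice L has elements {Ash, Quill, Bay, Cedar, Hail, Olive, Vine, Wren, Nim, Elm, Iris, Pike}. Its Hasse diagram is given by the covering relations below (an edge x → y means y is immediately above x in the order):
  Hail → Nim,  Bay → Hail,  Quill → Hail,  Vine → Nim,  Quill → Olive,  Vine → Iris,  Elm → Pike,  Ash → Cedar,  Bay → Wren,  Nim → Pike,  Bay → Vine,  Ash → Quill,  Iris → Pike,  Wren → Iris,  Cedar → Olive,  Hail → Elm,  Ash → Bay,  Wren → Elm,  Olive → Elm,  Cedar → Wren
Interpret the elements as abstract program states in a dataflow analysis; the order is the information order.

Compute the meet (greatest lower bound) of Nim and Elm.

Common lower bounds of {Nim, Elm}: Ash, Bay, Hail, Quill.
The greatest among these is Hail.

Hail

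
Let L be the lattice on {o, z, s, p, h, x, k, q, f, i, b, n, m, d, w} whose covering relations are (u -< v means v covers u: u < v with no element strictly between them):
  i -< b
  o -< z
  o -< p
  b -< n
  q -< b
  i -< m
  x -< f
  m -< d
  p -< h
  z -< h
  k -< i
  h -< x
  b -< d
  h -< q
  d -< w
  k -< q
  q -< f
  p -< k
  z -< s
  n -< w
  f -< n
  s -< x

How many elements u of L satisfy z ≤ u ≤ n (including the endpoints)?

The interval [z, n] = {b, f, h, n, q, s, x, z}, which has 8 elements.

8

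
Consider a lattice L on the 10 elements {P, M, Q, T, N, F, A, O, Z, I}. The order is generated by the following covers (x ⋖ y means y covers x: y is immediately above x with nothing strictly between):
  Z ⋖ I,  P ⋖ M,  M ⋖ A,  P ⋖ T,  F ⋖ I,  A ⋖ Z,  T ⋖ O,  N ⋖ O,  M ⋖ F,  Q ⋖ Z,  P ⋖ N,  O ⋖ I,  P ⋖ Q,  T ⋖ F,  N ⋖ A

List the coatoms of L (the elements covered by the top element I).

The coatoms are exactly the elements covered by I: F, O, Z.

F, O, Z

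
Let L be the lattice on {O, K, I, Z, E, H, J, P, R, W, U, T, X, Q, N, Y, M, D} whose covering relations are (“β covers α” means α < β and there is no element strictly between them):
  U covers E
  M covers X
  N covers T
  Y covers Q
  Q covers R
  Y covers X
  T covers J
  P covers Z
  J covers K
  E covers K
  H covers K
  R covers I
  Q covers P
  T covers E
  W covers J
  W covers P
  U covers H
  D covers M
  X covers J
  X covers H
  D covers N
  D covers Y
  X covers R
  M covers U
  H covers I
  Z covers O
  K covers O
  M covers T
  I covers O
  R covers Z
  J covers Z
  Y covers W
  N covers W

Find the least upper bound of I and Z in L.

R

Common upper bounds of {I, Z}: D, M, Q, R, X, Y.
The least among these is R.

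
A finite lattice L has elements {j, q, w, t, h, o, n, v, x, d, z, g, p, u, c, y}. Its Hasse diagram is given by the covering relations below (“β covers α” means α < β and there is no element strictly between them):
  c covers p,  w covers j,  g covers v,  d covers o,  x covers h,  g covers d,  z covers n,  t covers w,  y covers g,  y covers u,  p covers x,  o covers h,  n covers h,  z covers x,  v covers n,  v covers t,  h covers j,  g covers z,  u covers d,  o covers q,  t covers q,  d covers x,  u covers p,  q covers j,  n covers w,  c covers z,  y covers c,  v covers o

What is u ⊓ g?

Common lower bounds of {u, g}: d, h, j, o, q, x.
The greatest among these is d.

d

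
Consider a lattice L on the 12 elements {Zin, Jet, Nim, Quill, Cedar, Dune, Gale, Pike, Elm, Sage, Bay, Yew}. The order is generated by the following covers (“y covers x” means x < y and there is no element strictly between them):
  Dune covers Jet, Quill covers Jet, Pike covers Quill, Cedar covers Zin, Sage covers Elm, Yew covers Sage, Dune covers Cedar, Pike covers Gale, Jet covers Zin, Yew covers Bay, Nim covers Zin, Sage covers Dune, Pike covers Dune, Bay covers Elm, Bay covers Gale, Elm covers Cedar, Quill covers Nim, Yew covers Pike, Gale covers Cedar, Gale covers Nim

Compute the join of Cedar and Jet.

Dune

Common upper bounds of {Cedar, Jet}: Dune, Pike, Sage, Yew.
The least among these is Dune.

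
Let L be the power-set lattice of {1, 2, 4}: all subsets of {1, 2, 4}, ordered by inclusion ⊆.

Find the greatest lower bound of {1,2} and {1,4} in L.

{1}

Under ⊆, meet is intersection: {1,2} ∩ {1,4} = {1}.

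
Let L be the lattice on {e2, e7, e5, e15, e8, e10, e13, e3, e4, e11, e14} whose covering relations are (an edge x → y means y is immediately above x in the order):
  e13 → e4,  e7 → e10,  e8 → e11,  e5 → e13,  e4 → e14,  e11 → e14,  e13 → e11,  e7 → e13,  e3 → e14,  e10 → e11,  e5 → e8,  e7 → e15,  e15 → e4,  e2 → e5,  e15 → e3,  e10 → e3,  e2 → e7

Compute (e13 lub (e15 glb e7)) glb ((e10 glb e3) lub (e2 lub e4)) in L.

e15 ∧ e7 = e7
e13 ∨ e7 = e13
e10 ∧ e3 = e10
e2 ∨ e4 = e4
e10 ∨ e4 = e14
e13 ∧ e14 = e13

e13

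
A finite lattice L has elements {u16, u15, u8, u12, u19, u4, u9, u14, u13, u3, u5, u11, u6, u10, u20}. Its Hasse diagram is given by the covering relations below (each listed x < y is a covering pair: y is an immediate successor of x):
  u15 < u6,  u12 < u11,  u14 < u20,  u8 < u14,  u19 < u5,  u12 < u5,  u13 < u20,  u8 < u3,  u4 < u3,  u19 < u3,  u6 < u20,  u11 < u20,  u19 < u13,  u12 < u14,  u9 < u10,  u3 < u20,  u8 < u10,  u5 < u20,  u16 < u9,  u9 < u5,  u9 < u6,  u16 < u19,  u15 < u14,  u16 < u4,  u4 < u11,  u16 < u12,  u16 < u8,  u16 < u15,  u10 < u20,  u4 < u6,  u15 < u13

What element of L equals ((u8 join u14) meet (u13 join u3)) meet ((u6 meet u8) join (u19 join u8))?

u8 ∨ u14 = u14
u13 ∨ u3 = u20
u14 ∧ u20 = u14
u6 ∧ u8 = u16
u19 ∨ u8 = u3
u16 ∨ u3 = u3
u14 ∧ u3 = u8

u8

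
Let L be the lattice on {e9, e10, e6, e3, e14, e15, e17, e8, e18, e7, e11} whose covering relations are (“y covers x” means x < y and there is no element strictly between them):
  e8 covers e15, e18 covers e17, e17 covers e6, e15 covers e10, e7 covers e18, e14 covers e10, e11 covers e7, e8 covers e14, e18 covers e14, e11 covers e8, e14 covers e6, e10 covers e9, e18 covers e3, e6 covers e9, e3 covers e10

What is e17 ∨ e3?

e18

Common upper bounds of {e17, e3}: e11, e18, e7.
The least among these is e18.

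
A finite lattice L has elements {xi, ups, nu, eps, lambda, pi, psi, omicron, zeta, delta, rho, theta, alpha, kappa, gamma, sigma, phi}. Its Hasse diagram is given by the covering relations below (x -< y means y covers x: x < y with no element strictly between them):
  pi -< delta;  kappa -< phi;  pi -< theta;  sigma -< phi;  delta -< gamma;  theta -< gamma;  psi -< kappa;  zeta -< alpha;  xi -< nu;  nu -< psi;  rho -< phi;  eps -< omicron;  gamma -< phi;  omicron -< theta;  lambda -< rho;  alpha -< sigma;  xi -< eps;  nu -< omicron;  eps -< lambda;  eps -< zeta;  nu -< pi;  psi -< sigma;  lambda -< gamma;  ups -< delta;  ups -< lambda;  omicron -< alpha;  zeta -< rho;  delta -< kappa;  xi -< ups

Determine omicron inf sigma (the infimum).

Common lower bounds of {omicron, sigma}: eps, nu, omicron, xi.
The greatest among these is omicron.

omicron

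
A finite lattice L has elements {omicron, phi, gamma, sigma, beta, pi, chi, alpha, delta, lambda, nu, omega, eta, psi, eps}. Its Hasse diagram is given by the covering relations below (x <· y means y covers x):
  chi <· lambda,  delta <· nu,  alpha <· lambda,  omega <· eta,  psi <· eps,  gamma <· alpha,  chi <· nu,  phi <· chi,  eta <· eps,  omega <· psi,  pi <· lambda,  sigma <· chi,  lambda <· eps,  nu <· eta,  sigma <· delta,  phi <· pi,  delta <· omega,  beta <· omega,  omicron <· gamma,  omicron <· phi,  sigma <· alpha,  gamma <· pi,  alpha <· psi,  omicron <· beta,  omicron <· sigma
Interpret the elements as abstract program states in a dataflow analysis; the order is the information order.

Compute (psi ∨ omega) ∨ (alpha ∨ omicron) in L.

psi ∨ omega = psi
alpha ∨ omicron = alpha
psi ∨ alpha = psi

psi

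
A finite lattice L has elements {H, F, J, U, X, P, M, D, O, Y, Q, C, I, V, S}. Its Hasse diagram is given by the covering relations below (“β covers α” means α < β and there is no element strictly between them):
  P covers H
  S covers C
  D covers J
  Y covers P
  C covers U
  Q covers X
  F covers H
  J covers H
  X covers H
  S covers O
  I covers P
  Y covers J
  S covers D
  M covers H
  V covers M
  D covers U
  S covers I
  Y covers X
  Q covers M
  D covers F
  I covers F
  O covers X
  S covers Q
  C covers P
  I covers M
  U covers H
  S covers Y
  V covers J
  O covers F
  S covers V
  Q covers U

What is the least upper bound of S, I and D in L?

Common upper bounds of {S, I, D}: S.
The least among these is S.

S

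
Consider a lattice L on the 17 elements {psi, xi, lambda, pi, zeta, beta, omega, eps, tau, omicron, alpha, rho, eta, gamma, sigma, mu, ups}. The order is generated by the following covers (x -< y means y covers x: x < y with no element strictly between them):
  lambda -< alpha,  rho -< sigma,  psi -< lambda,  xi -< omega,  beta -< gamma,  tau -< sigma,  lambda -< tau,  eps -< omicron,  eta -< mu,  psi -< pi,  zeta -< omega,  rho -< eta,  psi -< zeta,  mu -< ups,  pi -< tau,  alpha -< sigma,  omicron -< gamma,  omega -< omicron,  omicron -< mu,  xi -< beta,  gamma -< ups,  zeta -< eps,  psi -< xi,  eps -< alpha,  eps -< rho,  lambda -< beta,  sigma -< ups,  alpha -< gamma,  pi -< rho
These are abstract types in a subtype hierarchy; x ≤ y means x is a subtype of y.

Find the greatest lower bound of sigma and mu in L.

rho

Common lower bounds of {sigma, mu}: eps, pi, psi, rho, zeta.
The greatest among these is rho.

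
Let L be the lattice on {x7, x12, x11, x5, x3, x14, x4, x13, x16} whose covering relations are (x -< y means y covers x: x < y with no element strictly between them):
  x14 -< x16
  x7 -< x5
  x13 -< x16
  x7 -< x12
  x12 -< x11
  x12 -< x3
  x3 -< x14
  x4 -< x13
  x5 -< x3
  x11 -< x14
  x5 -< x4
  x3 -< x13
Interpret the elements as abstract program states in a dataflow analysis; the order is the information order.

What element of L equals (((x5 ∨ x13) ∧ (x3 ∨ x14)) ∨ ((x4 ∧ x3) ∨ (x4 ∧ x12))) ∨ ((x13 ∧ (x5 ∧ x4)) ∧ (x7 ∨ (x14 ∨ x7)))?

x5 ∨ x13 = x13
x3 ∨ x14 = x14
x13 ∧ x14 = x3
x4 ∧ x3 = x5
x4 ∧ x12 = x7
x5 ∨ x7 = x5
x3 ∨ x5 = x3
x5 ∧ x4 = x5
x13 ∧ x5 = x5
x14 ∨ x7 = x14
x7 ∨ x14 = x14
x5 ∧ x14 = x5
x3 ∨ x5 = x3

x3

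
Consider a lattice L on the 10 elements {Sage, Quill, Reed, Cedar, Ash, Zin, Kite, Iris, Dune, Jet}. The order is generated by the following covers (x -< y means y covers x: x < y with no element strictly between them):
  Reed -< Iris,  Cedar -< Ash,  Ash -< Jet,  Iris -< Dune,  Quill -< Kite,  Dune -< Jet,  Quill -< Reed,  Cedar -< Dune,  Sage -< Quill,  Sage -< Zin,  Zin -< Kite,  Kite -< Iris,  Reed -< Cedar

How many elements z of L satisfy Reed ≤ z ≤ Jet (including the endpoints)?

The interval [Reed, Jet] = {Ash, Cedar, Dune, Iris, Jet, Reed}, which has 6 elements.

6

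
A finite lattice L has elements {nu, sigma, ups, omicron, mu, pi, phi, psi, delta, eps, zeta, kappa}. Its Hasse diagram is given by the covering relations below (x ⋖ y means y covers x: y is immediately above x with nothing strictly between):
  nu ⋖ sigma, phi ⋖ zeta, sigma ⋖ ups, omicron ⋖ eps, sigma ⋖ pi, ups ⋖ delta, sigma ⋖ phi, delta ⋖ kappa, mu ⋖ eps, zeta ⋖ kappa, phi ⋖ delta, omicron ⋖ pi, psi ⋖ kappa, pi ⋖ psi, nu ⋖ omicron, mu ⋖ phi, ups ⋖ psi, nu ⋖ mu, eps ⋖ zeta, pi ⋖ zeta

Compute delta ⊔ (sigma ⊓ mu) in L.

delta

sigma ∧ mu = nu
delta ∨ nu = delta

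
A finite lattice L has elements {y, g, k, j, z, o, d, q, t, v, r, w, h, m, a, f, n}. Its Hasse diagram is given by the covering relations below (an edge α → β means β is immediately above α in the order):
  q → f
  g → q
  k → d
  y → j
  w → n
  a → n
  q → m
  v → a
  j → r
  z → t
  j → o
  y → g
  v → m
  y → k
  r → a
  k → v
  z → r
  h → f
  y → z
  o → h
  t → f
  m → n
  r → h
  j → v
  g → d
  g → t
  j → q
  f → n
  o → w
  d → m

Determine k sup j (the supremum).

Common upper bounds of {k, j}: a, m, n, v.
The least among these is v.

v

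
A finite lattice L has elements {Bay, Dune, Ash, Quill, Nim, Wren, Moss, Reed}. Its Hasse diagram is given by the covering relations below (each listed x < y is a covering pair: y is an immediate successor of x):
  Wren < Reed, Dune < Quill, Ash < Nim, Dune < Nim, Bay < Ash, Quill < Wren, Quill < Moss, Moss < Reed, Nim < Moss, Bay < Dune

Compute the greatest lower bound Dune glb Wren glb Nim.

Common lower bounds of {Dune, Wren, Nim}: Bay, Dune.
The greatest among these is Dune.

Dune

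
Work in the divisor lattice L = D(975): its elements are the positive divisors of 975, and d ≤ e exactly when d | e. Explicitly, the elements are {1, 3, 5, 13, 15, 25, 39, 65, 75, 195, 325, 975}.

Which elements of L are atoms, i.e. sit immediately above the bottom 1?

The atoms are exactly the elements that cover 1: 13, 3, 5.

13, 3, 5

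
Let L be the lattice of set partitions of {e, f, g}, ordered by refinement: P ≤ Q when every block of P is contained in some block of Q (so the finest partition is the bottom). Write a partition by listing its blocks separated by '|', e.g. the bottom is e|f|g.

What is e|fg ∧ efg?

e|fg

Common lower bounds of {e|fg, efg}: e|fg, e|f|g.
The greatest among these is e|fg.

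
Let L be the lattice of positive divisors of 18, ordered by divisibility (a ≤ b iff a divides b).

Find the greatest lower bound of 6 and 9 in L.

In the divisibility order, the meet is the greatest common divisor: gcd(6, 9) = 3.

3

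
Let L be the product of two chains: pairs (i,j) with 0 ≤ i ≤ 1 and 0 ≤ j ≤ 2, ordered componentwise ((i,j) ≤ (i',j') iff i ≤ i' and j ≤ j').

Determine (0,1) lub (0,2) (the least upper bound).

In a product of chains, the join is componentwise max, giving (0,2).

(0,2)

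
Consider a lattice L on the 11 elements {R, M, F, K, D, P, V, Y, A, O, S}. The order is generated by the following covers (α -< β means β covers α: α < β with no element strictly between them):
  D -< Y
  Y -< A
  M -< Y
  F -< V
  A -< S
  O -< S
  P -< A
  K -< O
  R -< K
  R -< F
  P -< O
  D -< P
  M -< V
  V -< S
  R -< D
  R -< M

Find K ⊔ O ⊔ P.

O

Common upper bounds of {K, O, P}: O, S.
The least among these is O.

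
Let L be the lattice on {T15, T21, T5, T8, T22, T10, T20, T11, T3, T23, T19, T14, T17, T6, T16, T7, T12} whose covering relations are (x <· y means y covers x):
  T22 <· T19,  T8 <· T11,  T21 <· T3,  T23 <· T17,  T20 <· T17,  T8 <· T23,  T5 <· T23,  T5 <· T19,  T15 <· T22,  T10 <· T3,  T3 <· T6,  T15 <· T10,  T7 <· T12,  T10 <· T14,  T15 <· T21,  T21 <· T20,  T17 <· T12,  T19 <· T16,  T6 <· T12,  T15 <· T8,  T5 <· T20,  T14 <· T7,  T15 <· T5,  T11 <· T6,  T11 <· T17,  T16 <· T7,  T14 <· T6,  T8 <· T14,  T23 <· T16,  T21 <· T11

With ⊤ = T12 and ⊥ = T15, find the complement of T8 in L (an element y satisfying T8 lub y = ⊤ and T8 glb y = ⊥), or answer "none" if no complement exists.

none

For every candidate y, either T8 ∨ y ≠ T12 or T8 ∧ y ≠ T15; no complement exists.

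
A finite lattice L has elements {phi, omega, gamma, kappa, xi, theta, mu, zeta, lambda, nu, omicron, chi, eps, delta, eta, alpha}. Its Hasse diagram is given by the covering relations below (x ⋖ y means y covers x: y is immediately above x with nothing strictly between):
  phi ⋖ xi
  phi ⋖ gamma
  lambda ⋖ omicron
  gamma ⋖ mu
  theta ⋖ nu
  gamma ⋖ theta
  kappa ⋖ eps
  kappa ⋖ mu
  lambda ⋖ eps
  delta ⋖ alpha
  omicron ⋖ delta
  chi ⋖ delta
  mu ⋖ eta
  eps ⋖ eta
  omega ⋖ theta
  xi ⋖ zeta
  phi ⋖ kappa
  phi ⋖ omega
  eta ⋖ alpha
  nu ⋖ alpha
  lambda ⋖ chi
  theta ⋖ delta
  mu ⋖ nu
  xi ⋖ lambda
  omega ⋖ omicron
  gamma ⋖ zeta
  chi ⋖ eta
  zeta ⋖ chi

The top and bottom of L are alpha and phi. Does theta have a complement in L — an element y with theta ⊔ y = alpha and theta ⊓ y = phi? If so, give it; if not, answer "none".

Need y with theta ∨ y = alpha and theta ∧ y = phi.
Checking each element gives: eps.

eps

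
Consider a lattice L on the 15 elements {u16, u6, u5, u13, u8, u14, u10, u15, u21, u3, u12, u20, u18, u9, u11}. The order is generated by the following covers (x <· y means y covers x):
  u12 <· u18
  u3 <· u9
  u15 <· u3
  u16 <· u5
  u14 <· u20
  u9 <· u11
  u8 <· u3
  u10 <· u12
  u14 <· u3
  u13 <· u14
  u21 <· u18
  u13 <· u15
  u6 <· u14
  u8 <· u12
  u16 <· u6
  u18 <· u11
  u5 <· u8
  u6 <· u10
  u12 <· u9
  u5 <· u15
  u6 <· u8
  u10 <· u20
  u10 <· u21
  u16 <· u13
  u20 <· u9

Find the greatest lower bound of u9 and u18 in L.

Common lower bounds of {u9, u18}: u10, u12, u16, u5, u6, u8.
The greatest among these is u12.

u12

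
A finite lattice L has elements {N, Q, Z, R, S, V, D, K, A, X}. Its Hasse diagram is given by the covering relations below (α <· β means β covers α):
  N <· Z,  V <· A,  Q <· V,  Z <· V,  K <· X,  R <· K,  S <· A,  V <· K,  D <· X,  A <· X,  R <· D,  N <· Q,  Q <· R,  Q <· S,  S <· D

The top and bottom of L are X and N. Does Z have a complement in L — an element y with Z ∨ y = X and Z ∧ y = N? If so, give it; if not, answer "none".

Need y with Z ∨ y = X and Z ∧ y = N.
Checking each element gives: D.

D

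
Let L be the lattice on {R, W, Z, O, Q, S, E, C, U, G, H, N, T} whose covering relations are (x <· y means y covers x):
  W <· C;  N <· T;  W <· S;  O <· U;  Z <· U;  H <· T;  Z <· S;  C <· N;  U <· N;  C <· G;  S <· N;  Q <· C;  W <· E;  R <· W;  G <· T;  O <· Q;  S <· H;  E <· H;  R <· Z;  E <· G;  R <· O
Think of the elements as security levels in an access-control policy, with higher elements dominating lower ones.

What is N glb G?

Common lower bounds of {N, G}: C, O, Q, R, W.
The greatest among these is C.

C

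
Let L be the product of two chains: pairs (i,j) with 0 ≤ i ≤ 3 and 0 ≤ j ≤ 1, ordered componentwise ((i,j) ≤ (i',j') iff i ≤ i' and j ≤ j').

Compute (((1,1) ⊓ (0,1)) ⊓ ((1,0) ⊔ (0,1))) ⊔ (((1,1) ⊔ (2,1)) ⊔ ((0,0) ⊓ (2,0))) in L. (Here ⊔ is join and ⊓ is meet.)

(1,1) ∧ (0,1) = (0,1)
(1,0) ∨ (0,1) = (1,1)
(0,1) ∧ (1,1) = (0,1)
(1,1) ∨ (2,1) = (2,1)
(0,0) ∧ (2,0) = (0,0)
(2,1) ∨ (0,0) = (2,1)
(0,1) ∨ (2,1) = (2,1)

(2,1)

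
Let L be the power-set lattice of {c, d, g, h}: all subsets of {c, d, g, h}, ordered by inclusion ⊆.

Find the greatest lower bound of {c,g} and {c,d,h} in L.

Under ⊆, meet is intersection: {c,g} ∩ {c,d,h} = {c}.

{c}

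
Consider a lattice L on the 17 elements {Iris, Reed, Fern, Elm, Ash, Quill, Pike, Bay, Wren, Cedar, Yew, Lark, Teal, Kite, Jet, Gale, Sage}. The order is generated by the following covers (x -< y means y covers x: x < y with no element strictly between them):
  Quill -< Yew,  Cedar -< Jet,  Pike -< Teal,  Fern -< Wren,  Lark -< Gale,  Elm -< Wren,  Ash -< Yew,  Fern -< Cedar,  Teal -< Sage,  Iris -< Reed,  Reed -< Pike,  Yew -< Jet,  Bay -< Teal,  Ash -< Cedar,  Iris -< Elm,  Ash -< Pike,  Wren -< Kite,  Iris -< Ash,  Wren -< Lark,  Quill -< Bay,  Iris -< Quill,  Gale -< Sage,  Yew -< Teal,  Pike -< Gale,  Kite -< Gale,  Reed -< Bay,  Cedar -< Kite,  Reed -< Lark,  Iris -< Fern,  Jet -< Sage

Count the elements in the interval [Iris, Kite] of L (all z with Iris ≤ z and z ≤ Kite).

The interval [Iris, Kite] = {Ash, Cedar, Elm, Fern, Iris, Kite, Wren}, which has 7 elements.

7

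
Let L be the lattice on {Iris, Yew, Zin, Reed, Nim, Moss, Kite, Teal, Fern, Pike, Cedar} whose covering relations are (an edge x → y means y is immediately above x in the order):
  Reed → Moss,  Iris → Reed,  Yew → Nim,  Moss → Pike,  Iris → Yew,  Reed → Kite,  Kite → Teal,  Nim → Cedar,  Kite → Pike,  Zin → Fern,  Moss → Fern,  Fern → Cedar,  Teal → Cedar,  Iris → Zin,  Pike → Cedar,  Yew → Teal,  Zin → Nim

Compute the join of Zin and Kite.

Common upper bounds of {Zin, Kite}: Cedar.
The least among these is Cedar.

Cedar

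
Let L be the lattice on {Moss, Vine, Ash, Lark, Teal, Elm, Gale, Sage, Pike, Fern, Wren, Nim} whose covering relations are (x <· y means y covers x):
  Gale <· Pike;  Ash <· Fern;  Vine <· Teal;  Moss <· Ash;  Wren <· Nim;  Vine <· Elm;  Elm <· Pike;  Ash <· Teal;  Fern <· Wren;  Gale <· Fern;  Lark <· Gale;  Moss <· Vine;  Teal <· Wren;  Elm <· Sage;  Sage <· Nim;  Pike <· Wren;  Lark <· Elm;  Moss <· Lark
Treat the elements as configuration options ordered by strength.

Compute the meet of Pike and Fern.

Common lower bounds of {Pike, Fern}: Gale, Lark, Moss.
The greatest among these is Gale.

Gale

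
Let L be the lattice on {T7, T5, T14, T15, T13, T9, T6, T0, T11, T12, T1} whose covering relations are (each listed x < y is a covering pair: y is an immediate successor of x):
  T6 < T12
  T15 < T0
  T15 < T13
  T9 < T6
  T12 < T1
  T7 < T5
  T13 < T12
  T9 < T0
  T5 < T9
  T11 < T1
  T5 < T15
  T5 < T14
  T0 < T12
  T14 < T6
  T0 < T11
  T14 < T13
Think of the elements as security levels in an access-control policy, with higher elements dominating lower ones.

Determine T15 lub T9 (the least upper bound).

T0

Common upper bounds of {T15, T9}: T0, T1, T11, T12.
The least among these is T0.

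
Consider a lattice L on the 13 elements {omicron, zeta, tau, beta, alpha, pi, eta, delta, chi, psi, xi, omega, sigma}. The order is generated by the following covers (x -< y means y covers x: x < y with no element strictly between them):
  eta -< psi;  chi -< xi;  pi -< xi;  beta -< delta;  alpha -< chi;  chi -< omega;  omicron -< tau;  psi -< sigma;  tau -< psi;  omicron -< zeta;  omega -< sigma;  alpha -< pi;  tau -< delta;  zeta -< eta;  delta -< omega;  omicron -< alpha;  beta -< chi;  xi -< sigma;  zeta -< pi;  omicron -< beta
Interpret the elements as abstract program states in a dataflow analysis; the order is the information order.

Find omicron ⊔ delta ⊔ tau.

delta

Common upper bounds of {omicron, delta, tau}: delta, omega, sigma.
The least among these is delta.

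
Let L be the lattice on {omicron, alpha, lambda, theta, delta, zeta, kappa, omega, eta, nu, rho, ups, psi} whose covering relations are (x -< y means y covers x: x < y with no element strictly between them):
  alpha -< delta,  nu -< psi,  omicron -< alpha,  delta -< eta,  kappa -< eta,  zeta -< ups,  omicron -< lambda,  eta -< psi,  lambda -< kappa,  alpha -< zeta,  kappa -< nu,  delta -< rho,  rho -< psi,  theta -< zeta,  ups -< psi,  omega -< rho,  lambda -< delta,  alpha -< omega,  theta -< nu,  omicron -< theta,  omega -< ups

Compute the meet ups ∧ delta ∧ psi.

Common lower bounds of {ups, delta, psi}: alpha, omicron.
The greatest among these is alpha.

alpha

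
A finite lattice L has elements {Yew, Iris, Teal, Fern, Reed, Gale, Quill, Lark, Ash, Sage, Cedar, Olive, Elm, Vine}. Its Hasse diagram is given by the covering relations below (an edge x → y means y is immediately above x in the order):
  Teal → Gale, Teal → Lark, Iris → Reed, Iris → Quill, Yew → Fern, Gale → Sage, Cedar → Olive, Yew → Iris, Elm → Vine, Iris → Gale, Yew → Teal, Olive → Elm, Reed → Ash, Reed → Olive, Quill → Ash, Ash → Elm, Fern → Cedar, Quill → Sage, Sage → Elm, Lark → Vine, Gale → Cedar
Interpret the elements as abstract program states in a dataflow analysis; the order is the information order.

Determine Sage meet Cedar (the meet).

Gale

Common lower bounds of {Sage, Cedar}: Gale, Iris, Teal, Yew.
The greatest among these is Gale.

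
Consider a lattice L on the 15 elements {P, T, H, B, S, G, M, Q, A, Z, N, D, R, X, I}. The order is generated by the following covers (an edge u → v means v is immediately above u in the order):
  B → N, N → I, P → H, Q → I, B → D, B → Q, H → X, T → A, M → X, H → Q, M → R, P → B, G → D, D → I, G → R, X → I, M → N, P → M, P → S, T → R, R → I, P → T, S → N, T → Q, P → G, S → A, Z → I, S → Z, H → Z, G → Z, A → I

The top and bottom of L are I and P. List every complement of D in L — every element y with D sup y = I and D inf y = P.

Need y with D ∨ y = I and D ∧ y = P.
Checking each element gives: A, H, M, S, T, X.

A, H, M, S, T, X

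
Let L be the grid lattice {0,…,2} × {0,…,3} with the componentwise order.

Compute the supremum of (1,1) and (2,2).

(2,2)

In a product of chains, the join is componentwise max, giving (2,2).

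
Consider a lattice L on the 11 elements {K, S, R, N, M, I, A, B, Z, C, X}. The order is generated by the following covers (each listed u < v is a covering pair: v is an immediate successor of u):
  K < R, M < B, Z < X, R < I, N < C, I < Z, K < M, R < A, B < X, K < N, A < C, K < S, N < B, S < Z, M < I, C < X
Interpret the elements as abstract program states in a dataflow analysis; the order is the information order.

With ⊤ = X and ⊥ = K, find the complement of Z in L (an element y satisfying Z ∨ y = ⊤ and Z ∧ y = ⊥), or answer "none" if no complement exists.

Need y with Z ∨ y = X and Z ∧ y = K.
Checking each element gives: N.

N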